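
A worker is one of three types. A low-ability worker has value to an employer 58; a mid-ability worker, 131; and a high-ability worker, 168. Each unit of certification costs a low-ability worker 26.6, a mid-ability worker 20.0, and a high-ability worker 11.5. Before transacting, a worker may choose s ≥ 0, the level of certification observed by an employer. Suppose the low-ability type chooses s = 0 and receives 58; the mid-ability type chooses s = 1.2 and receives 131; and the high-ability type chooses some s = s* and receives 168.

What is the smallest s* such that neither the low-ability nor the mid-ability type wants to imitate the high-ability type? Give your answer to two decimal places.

4.14

Low-ability type (on-path payoff 58) won't mimic when 58 ≥ 168 − 26.6·s*, i.e. s* ≥ 4.14.
Mid-ability type (on-path payoff 131 − 20.0×1.2 = 107) won't mimic when 107 ≥ 168 − 20.0·s*, i.e. s* ≥ 3.05.
Both must hold, so s* = max(4.14, 3.05) = 4.14. The low-ability type's constraint binds.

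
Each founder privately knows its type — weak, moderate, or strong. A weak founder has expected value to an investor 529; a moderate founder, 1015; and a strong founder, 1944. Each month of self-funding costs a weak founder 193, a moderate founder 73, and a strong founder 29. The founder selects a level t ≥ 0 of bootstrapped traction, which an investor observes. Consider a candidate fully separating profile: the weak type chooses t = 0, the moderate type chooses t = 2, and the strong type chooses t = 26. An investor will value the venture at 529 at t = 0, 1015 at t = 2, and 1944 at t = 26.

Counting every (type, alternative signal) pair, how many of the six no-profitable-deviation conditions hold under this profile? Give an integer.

5

Strong (own payoff 1944 − 29×26 = 1190): to t=0 gives 529 → no gain ✓; to t=2 gives 1015 − 29×2 = 957 → no gain ✓.
Weak (own payoff 529): to t=2 gives 1015 − 193×2 = 629 → profitable ✗; to t=26 gives 1944 − 193×26 = -3074 → no gain ✓.
Moderate (own payoff 1015 − 73×2 = 869): to t=0 gives 529 → no gain ✓; to t=26 gives 1944 − 73×26 = 46 → no gain ✓.
5 of the 6 constraints hold; not an equilibrium.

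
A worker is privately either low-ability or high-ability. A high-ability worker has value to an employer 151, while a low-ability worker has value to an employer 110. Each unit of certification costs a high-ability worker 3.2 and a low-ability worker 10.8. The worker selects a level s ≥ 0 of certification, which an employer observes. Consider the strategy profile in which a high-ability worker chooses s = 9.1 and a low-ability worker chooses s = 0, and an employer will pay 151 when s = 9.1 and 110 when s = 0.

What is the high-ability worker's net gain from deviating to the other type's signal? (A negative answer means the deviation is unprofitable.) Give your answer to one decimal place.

-11.9

Playing s = 9.1 the high-ability worker receives 151 − 3.2 × 9.1 = 121.88.
Deviating to s = 0 yields 110 instead.
Gain from deviating: 110 − 121.88 = -11.88, i.e. -11.9 to one decimal place.
The gain is negative, so the high-ability type's incentive-compatibility constraint is satisfied.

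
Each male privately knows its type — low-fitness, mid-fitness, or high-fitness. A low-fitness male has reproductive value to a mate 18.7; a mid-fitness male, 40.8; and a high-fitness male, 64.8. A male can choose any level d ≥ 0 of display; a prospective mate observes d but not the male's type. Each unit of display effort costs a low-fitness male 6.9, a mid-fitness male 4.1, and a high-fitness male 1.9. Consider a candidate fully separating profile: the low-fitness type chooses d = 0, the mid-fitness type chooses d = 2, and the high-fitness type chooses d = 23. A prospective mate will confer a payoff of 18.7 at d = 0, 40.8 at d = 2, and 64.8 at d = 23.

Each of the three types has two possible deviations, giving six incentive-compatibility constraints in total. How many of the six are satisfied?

Mid-fitness (own payoff 40.8 − 4.1×2 = 32.6): to d=0 gives 18.7 → no gain ✓; to d=23 gives 64.8 − 4.1×23 = -29.5 → no gain ✓.
High-fitness (own payoff 64.8 − 1.9×23 = 21.1): to d=0 gives 18.7 → no gain ✓; to d=2 gives 40.8 − 1.9×2 = 37 → profitable ✗.
Low-fitness (own payoff 18.7): to d=2 gives 40.8 − 6.9×2 = 27 → profitable ✗; to d=23 gives 64.8 − 6.9×23 = -93.9 → no gain ✓.
4 of the 6 constraints hold; not an equilibrium.

4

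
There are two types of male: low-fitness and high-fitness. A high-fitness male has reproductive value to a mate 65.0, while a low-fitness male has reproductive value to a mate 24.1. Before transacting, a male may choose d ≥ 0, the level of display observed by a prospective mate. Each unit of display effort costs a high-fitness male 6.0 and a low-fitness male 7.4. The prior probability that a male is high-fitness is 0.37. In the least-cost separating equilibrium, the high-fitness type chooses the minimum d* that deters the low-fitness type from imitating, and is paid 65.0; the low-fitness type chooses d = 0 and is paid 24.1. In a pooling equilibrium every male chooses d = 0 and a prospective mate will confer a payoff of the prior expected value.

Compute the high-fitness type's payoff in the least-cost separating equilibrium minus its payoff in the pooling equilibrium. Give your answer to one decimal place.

Least-cost separating signal: d* solves 24.1 = 65.0 − 7.4·d*, so d* = (65.0 − 24.1)/7.4 ≈ 5.5270.
High-fitness type's separating payoff: 65.0 − 6.0 × d* = 65.0 − 6.0 × (65.0 − 24.1)/7.4 = 65.0 − 245.4/7.4 ≈ 31.838.
Pooling payoff: 0.37 × 65.0 + 0.63 × 24.1 = 39.233.
Difference: 31.838 − 39.233 = -7.395, i.e. -7.4 to one decimal place.
The high-fitness type would prefer the pooling outcome.

-7.4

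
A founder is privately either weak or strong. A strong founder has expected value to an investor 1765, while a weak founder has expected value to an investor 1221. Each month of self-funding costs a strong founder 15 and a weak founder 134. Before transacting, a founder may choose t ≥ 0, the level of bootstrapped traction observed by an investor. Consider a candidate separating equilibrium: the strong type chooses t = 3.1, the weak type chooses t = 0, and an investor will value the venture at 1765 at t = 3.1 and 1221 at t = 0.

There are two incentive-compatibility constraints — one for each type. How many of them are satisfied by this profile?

Strong type: signal → 1765 − 15 × 3.1 = 1718.5; deviate to 0 → 1221. IC holds (1718.5 ≥ 1221).
Weak type: stay at 0 → 1221; mimic → 1765 − 134 × 3.1 = 1349.6. IC fails (1221 < 1349.6).
1 of 2 constraints hold, so this profile is not an equilibrium.

1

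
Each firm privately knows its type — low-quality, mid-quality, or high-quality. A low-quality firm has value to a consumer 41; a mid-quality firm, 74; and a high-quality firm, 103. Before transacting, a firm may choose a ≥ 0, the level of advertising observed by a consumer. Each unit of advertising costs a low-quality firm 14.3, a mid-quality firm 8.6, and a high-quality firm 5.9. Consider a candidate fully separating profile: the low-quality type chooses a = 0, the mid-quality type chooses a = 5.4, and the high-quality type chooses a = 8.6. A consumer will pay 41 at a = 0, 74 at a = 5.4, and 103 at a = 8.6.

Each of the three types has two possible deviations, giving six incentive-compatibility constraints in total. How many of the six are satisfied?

4

High-quality (own payoff 103 − 5.9×8.6 = 52.26): to a=0 gives 41 → no gain ✓; to a=5.4 gives 74 − 5.9×5.4 = 42.14 → no gain ✓.
Low-quality (own payoff 41): to a=5.4 gives 74 − 14.3×5.4 = -3.22 → no gain ✓; to a=8.6 gives 103 − 14.3×8.6 = -19.98 → no gain ✓.
Mid-quality (own payoff 74 − 8.6×5.4 = 27.56): to a=0 gives 41 → profitable ✗; to a=8.6 gives 103 − 8.6×8.6 = 29.04 → profitable ✗.
4 of the 6 constraints hold; not an equilibrium.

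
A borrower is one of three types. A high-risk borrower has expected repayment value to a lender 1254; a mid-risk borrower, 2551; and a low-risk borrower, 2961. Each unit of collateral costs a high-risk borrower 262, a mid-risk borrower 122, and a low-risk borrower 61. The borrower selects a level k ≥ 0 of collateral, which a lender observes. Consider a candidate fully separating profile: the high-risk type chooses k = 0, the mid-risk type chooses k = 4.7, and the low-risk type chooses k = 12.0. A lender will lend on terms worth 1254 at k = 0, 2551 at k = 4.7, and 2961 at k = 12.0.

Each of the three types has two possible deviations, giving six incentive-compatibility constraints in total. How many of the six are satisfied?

Mid-risk (own payoff 2551 − 122×4.7 = 1977.6): to k=0 gives 1254 → no gain ✓; to k=12.0 gives 2961 − 122×12.0 = 1497 → no gain ✓.
Low-risk (own payoff 2961 − 61×12.0 = 2229): to k=0 gives 1254 → no gain ✓; to k=4.7 gives 2551 − 61×4.7 = 2264.3 → profitable ✗.
High-risk (own payoff 1254): to k=4.7 gives 2551 − 262×4.7 = 1319.6 → profitable ✗; to k=12.0 gives 2961 − 262×12.0 = -183 → no gain ✓.
4 of the 6 constraints hold; not an equilibrium.

4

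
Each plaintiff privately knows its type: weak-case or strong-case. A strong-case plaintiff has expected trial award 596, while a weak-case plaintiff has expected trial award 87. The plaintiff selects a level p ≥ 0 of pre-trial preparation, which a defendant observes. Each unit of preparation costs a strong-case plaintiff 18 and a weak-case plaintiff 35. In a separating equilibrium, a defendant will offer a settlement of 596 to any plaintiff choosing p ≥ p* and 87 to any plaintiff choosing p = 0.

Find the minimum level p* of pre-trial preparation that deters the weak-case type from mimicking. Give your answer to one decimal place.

14.5

A weak-case plaintiff choosing p = 0 receives 87.
Imitating at p* instead would pay 596 at cost 35·p*, netting 596 − 35·p*.
Indifference: 87 = 596 − 35·p*, so p* = (596 − 87) / 35 ≈ 14.5.
This is the weak-case type's binding incentive-compatibility constraint; any p ≥ 14.5 sustains separation on that side.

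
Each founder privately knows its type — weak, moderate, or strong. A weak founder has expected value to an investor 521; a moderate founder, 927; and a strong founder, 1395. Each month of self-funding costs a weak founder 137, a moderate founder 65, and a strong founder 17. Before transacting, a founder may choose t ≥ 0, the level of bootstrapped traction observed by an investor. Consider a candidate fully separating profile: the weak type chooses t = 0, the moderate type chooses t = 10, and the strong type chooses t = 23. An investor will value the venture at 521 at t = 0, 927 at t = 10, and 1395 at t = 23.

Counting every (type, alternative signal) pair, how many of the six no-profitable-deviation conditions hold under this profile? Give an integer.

Strong (own payoff 1395 − 17×23 = 1004): to t=0 gives 521 → no gain ✓; to t=10 gives 927 − 17×10 = 757 → no gain ✓.
Moderate (own payoff 927 − 65×10 = 277): to t=0 gives 521 → profitable ✗; to t=23 gives 1395 − 65×23 = -100 → no gain ✓.
Weak (own payoff 521): to t=10 gives 927 − 137×10 = -443 → no gain ✓; to t=23 gives 1395 − 137×23 = -1756 → no gain ✓.
5 of the 6 constraints hold; not an equilibrium.

5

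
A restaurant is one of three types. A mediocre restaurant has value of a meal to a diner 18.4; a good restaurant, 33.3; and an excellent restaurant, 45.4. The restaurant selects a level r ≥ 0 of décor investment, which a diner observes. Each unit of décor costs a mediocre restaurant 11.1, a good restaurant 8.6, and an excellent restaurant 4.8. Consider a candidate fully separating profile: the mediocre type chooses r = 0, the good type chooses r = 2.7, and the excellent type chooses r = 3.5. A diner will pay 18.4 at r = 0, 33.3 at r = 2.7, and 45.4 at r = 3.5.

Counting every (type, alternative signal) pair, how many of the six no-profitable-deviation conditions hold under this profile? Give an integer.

4

Mediocre (own payoff 18.4): to r=2.7 gives 33.3 − 11.1×2.7 = 3.33 → no gain ✓; to r=3.5 gives 45.4 − 11.1×3.5 = 6.55 → no gain ✓.
Excellent (own payoff 45.4 − 4.8×3.5 = 28.6): to r=0 gives 18.4 → no gain ✓; to r=2.7 gives 33.3 − 4.8×2.7 = 20.34 → no gain ✓.
Good (own payoff 33.3 − 8.6×2.7 = 10.08): to r=0 gives 18.4 → profitable ✗; to r=3.5 gives 45.4 − 8.6×3.5 = 15.3 → profitable ✗.
4 of the 6 constraints hold; not an equilibrium.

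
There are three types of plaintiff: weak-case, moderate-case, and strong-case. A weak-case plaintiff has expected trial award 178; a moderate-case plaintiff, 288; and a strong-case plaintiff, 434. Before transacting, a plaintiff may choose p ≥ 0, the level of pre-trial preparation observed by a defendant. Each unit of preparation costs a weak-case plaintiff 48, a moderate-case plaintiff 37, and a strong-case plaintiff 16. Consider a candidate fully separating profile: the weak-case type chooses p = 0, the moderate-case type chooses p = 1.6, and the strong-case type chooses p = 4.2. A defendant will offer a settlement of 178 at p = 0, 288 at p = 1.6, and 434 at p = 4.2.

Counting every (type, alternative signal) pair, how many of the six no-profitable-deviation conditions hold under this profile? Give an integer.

Strong-case (own payoff 434 − 16×4.2 = 366.8): to p=0 gives 178 → no gain ✓; to p=1.6 gives 288 − 16×1.6 = 262.4 → no gain ✓.
Weak-case (own payoff 178): to p=1.6 gives 288 − 48×1.6 = 211.2 → profitable ✗; to p=4.2 gives 434 − 48×4.2 = 232.4 → profitable ✗.
Moderate-case (own payoff 288 − 37×1.6 = 228.8): to p=0 gives 178 → no gain ✓; to p=4.2 gives 434 − 37×4.2 = 278.6 → profitable ✗.
3 of the 6 constraints hold; not an equilibrium.

3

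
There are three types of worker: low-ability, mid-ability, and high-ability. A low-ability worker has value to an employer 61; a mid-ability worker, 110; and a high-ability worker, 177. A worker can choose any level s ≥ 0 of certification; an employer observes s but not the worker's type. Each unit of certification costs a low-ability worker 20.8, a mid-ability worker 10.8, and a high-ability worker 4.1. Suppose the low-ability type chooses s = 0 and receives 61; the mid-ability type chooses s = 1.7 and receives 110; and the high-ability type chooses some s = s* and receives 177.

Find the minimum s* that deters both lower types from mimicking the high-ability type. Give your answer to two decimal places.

7.90

Low-ability type (on-path payoff 61) won't mimic when 61 ≥ 177 − 20.8·s*, i.e. s* ≥ 5.58.
Mid-ability type (on-path payoff 110 − 10.8×1.7 = 91.64) won't mimic when 91.64 ≥ 177 − 10.8·s*, i.e. s* ≥ 7.90.
Both must hold, so s* = max(5.58, 7.90) = 7.90. The mid-ability type's constraint binds.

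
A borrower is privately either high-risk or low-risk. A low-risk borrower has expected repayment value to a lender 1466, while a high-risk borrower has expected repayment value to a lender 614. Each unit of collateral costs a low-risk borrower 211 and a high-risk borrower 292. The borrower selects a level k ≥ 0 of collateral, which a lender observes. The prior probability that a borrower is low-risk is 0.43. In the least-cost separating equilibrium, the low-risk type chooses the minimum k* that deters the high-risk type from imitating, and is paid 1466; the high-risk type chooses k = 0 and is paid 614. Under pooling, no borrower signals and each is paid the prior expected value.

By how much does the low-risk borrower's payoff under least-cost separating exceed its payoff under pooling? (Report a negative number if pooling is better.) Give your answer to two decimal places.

-130.02

Least-cost separating signal: k* solves 614 = 1466 − 292·k*, so k* = (1466 − 614)/292 ≈ 2.9178.
Low-risk type's separating payoff: 1466 − 211 × k* = 1466 − 211 × (1466 − 614)/292 = 1466 − 179772/292 ≈ 850.3425.
Pooling payoff: 0.43 × 1466 + 0.57 × 614 = 980.36.
Difference: 850.3425 − 980.36 = -130.0175, i.e. -130.02 to two decimal places.
The low-risk type would prefer the pooling outcome.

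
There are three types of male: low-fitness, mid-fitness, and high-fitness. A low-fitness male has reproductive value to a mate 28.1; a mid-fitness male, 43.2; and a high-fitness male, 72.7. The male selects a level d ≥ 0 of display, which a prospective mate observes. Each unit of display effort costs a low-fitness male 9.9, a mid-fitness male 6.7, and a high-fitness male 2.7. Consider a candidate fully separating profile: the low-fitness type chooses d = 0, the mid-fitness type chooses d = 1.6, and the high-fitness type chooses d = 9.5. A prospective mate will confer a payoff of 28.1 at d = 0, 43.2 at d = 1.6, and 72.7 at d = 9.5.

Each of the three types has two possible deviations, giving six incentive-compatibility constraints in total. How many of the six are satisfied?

6

Mid-fitness (own payoff 43.2 − 6.7×1.6 = 32.48): to d=0 gives 28.1 → no gain ✓; to d=9.5 gives 72.7 − 6.7×9.5 = 9.05 → no gain ✓.
Low-fitness (own payoff 28.1): to d=1.6 gives 43.2 − 9.9×1.6 = 27.36 → no gain ✓; to d=9.5 gives 72.7 − 9.9×9.5 = -21.35 → no gain ✓.
High-fitness (own payoff 72.7 − 2.7×9.5 = 47.05): to d=0 gives 28.1 → no gain ✓; to d=1.6 gives 43.2 − 2.7×1.6 = 38.88 → no gain ✓.
6 of the 6 constraints hold; this profile is a separating equilibrium.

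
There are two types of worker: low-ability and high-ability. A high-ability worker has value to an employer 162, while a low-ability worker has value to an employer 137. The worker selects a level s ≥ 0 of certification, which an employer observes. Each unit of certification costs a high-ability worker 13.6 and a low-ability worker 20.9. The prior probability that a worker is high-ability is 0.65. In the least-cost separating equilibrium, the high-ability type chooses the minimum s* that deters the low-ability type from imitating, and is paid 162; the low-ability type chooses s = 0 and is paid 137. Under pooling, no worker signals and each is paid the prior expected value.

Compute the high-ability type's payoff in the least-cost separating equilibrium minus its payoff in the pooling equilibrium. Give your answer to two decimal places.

Least-cost separating signal: s* solves 137 = 162 − 20.9·s*, so s* = (162 − 137)/20.9 ≈ 1.1962.
High-ability type's separating payoff: 162 − 13.6 × s* = 162 − 13.6 × (162 − 137)/20.9 = 162 − 340/20.9 ≈ 145.7321.
Pooling payoff: 0.65 × 162 + 0.35 × 137 = 153.25.
Difference: 145.7321 − 153.25 = -7.5179, i.e. -7.52 to two decimal places.
The high-ability type would prefer the pooling outcome.

-7.52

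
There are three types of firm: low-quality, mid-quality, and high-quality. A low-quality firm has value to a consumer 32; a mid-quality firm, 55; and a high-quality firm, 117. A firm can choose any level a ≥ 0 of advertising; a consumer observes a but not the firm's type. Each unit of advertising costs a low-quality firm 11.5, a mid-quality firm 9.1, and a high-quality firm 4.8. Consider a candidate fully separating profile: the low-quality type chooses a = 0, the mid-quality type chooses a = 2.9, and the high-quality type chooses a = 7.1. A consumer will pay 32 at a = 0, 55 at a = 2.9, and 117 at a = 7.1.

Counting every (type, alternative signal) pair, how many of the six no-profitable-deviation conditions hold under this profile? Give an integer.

3

Low-quality (own payoff 32): to a=2.9 gives 55 − 11.5×2.9 = 21.65 → no gain ✓; to a=7.1 gives 117 − 11.5×7.1 = 35.35 → profitable ✗.
High-quality (own payoff 117 − 4.8×7.1 = 82.92): to a=0 gives 32 → no gain ✓; to a=2.9 gives 55 − 4.8×2.9 = 41.08 → no gain ✓.
Mid-quality (own payoff 55 − 9.1×2.9 = 28.61): to a=0 gives 32 → profitable ✗; to a=7.1 gives 117 − 9.1×7.1 = 52.39 → profitable ✗.
3 of the 6 constraints hold; not an equilibrium.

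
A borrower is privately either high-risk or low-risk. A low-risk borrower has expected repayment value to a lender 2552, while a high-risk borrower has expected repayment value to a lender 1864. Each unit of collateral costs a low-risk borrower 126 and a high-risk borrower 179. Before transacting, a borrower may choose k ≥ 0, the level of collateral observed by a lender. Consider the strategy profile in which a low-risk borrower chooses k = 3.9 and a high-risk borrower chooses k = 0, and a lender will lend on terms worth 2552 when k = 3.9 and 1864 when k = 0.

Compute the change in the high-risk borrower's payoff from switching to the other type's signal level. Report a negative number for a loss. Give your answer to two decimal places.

-10.10

Playing k = 0 the high-risk borrower receives 1864.
Deviating to k = 3.9 brings payment 2552 at cost 179 × 3.9 = 698.1, netting 1853.9.
Gain from deviating: 1853.9 − 1864 = -10.10.
The gain is negative, so the high-risk type's incentive-compatibility constraint is satisfied.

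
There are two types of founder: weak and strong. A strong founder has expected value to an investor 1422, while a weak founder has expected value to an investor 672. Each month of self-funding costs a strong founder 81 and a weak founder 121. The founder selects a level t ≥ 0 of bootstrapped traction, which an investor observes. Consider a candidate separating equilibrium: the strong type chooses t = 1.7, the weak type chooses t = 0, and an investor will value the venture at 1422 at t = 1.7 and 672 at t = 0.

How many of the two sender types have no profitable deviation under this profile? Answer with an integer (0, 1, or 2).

1

Weak type: stay at 0 → 672; mimic → 1422 − 121 × 1.7 = 1216.3. IC fails (672 < 1216.3).
Strong type: signal → 1422 − 81 × 1.7 = 1284.3; deviate to 0 → 672. IC holds (1284.3 ≥ 672).
1 of 2 constraints hold, so this profile is not an equilibrium.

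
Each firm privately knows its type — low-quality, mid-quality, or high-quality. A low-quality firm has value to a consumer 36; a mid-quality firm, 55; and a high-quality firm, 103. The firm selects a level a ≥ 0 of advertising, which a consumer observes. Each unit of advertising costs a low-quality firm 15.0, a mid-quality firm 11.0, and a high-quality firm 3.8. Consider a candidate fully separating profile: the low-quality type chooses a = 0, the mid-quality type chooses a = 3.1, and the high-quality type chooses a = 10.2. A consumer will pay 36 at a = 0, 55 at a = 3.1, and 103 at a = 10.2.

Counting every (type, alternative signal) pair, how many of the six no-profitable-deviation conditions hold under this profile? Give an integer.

Mid-quality (own payoff 55 − 11.0×3.1 = 20.9): to a=0 gives 36 → profitable ✗; to a=10.2 gives 103 − 11.0×10.2 = -9.2 → no gain ✓.
High-quality (own payoff 103 − 3.8×10.2 = 64.24): to a=0 gives 36 → no gain ✓; to a=3.1 gives 55 − 3.8×3.1 = 43.22 → no gain ✓.
Low-quality (own payoff 36): to a=3.1 gives 55 − 15.0×3.1 = 8.5 → no gain ✓; to a=10.2 gives 103 − 15.0×10.2 = -50 → no gain ✓.
5 of the 6 constraints hold; not an equilibrium.

5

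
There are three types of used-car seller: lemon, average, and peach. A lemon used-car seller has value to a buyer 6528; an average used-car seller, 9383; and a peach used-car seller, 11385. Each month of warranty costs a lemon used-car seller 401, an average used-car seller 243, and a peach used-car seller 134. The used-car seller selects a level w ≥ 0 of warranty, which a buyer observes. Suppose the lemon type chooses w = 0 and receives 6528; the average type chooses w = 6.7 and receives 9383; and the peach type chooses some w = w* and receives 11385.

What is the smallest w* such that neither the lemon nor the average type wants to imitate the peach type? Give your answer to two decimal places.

Average type (on-path payoff 9383 − 243×6.7 = 7754.9) won't mimic when 7754.9 ≥ 11385 − 243·w*, i.e. w* ≥ 14.94.
Lemon type (on-path payoff 6528) won't mimic when 6528 ≥ 11385 − 401·w*, i.e. w* ≥ 12.11.
Both must hold, so w* = max(12.11, 14.94) = 14.94. The average type's constraint binds.

14.94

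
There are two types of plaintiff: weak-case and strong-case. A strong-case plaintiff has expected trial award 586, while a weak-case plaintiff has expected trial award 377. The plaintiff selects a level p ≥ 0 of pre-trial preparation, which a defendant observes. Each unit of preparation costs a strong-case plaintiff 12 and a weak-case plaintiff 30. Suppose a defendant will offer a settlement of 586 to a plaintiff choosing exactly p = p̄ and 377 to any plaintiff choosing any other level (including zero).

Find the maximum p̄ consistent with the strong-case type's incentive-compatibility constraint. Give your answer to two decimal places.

Choosing p̄ yields the strong-case type 586 − 12·p̄; choosing zero yields 377.
The strong-case type is indifferent at 586 − 12·p̄ = 377, i.e. p̄ = (586 − 377) / 12 ≈ 17.42.
For any p̄ above 17.42 the strong-case type would rather pool at zero, so separation collapses.

17.42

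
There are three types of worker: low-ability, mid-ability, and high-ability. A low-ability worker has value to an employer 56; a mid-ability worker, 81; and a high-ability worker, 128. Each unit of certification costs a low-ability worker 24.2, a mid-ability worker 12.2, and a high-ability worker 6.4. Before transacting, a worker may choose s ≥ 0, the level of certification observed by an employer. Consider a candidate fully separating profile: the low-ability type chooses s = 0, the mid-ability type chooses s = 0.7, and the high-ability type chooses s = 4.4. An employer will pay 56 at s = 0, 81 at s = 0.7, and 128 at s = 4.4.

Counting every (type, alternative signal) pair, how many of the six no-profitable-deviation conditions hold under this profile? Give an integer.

Mid-ability (own payoff 81 − 12.2×0.7 = 72.46): to s=0 gives 56 → no gain ✓; to s=4.4 gives 128 − 12.2×4.4 = 74.32 → profitable ✗.
Low-ability (own payoff 56): to s=0.7 gives 81 − 24.2×0.7 = 64.06 → profitable ✗; to s=4.4 gives 128 − 24.2×4.4 = 21.52 → no gain ✓.
High-ability (own payoff 128 − 6.4×4.4 = 99.84): to s=0 gives 56 → no gain ✓; to s=0.7 gives 81 − 6.4×0.7 = 76.52 → no gain ✓.
4 of the 6 constraints hold; not an equilibrium.

4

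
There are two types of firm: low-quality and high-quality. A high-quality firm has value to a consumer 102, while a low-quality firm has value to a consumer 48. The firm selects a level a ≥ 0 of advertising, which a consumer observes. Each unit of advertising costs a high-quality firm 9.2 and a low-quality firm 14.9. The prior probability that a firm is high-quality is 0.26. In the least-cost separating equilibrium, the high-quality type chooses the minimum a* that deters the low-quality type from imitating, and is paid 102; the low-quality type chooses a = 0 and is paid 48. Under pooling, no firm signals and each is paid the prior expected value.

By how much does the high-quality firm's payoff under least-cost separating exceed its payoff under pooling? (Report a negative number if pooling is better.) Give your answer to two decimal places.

Least-cost separating signal: a* solves 48 = 102 − 14.9·a*, so a* = (102 − 48)/14.9 ≈ 3.6242.
High-quality type's separating payoff: 102 − 9.2 × a* = 102 − 9.2 × (102 − 48)/14.9 = 102 − 496.8/14.9 ≈ 68.6577.
Pooling payoff: 0.26 × 102 + 0.74 × 48 = 62.04.
Difference: 68.6577 − 62.04 = 6.6177, i.e. 6.62 to two decimal places.
The high-quality type prefers to separate.

6.62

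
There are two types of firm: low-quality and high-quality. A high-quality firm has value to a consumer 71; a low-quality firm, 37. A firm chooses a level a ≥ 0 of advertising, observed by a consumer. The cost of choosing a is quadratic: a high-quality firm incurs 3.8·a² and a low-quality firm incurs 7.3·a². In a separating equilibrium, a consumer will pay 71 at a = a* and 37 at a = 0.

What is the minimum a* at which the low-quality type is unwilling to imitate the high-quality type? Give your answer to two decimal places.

The low-quality type at a = 0 receives 37; imitating at a* yields 71 − 7.3·a*².
Indifference: 37 = 71 − 7.3·a*², so a*² = (71 − 37) / 7.3 ≈ 4.6575.
a* = √4.6575 ≈ 2.16.

2.16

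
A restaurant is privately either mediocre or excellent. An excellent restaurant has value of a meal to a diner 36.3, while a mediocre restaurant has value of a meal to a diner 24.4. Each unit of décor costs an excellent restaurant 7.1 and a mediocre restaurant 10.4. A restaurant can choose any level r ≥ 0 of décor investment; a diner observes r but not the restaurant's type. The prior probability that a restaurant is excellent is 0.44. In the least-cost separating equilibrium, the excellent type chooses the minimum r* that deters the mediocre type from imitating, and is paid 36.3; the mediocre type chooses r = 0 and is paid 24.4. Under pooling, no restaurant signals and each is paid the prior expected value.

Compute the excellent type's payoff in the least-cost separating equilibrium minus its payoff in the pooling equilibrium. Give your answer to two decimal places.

-1.46

Least-cost separating signal: r* solves 24.4 = 36.3 − 10.4·r*, so r* = (36.3 − 24.4)/10.4 ≈ 1.1442.
Excellent type's separating payoff: 36.3 − 7.1 × r* = 36.3 − 7.1 × (36.3 − 24.4)/10.4 = 36.3 − 84.49/10.4 ≈ 28.1760.
Pooling payoff: 0.44 × 36.3 + 0.56 × 24.4 = 29.636.
Difference: 28.1760 − 29.636 = -1.46.
The excellent type would prefer the pooling outcome.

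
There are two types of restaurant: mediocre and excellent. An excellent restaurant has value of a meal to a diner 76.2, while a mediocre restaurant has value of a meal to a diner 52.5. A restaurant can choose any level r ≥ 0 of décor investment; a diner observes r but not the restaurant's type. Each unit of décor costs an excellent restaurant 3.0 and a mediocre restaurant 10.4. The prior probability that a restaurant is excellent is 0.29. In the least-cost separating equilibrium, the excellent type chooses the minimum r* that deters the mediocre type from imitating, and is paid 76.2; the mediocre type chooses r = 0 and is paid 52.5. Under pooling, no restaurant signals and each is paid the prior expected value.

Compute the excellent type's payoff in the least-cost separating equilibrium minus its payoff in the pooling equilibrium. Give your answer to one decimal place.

Least-cost separating signal: r* solves 52.5 = 76.2 − 10.4·r*, so r* = (76.2 − 52.5)/10.4 ≈ 2.2788.
Excellent type's separating payoff: 76.2 − 3.0 × r* = 76.2 − 3.0 × (76.2 − 52.5)/10.4 = 76.2 − 71.1/10.4 ≈ 69.363.
Pooling payoff: 0.29 × 76.2 + 0.71 × 52.5 = 59.373.
Difference: 69.363 − 59.373 = 9.99, i.e. 10.0 to one decimal place.
The excellent type prefers to separate.

10.0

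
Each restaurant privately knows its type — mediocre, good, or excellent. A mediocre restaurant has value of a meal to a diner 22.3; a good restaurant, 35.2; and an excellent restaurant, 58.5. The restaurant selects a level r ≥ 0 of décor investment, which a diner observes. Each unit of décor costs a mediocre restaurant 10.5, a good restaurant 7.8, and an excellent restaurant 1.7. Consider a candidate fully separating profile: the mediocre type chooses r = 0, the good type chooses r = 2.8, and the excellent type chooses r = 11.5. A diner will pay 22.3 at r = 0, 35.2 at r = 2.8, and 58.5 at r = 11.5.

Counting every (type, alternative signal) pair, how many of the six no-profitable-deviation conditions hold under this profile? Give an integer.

5

Excellent (own payoff 58.5 − 1.7×11.5 = 38.95): to r=0 gives 22.3 → no gain ✓; to r=2.8 gives 35.2 − 1.7×2.8 = 30.44 → no gain ✓.
Good (own payoff 35.2 − 7.8×2.8 = 13.36): to r=0 gives 22.3 → profitable ✗; to r=11.5 gives 58.5 − 7.8×11.5 = -31.2 → no gain ✓.
Mediocre (own payoff 22.3): to r=2.8 gives 35.2 − 10.5×2.8 = 5.8 → no gain ✓; to r=11.5 gives 58.5 − 10.5×11.5 = -62.25 → no gain ✓.
5 of the 6 constraints hold; not an equilibrium.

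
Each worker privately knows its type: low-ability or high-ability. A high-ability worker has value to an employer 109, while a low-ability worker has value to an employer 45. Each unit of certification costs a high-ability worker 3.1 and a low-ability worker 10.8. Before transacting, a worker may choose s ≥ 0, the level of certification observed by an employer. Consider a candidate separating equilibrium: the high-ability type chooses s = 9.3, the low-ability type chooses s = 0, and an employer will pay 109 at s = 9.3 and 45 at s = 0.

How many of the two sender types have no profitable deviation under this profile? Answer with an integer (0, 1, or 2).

Low-ability type: stay at 0 → 45; mimic → 109 − 10.8 × 9.3 = 8.56. IC holds (45 ≥ 8.56).
High-ability type: signal → 109 − 3.1 × 9.3 = 80.17; deviate to 0 → 45. IC holds (80.17 ≥ 45).
2 of 2 constraints hold, so this is a separating equilibrium.

2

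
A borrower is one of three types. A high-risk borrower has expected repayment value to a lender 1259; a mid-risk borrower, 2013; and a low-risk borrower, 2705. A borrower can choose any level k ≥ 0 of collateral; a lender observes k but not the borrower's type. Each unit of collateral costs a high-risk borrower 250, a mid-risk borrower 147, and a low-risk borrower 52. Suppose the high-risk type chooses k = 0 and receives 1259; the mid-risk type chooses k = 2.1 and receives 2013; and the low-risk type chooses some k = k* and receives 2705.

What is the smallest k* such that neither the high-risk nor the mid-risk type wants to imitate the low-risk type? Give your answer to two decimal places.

6.81

High-risk type (on-path payoff 1259) won't mimic when 1259 ≥ 2705 − 250·k*, i.e. k* ≥ 5.78.
Mid-risk type (on-path payoff 2013 − 147×2.1 = 1704.3) won't mimic when 1704.3 ≥ 2705 − 147·k*, i.e. k* ≥ 6.81.
Both must hold, so k* = max(5.78, 6.81) = 6.81. The mid-risk type's constraint binds.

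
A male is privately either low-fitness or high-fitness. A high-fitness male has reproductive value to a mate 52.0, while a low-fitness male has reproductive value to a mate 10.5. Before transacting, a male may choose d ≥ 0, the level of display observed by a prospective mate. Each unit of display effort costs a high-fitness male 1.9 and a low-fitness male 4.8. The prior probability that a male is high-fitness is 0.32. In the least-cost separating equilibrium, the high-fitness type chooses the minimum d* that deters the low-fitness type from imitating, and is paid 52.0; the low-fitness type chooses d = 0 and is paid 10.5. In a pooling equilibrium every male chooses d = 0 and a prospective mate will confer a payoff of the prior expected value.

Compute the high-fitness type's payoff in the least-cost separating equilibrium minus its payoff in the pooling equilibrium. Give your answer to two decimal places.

11.79

Least-cost separating signal: d* solves 10.5 = 52.0 − 4.8·d*, so d* = (52.0 − 10.5)/4.8 ≈ 8.6458.
High-fitness type's separating payoff: 52.0 − 1.9 × d* = 52.0 − 1.9 × (52.0 − 10.5)/4.8 = 52.0 − 78.85/4.8 ≈ 35.5729.
Pooling payoff: 0.32 × 52.0 + 0.68 × 10.5 = 23.78.
Difference: 35.5729 − 23.78 = 11.7929, i.e. 11.79 to two decimal places.
The high-fitness type prefers to separate.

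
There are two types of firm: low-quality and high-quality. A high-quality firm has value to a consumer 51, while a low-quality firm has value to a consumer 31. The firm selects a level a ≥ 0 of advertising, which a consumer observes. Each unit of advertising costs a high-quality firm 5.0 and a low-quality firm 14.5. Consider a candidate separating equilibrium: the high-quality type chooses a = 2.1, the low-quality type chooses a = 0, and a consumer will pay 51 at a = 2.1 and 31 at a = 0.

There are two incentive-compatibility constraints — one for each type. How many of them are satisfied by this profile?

2

High-quality type: signal → 51 − 5.0 × 2.1 = 40.5; deviate to 0 → 31. IC holds (40.5 ≥ 31).
Low-quality type: stay at 0 → 31; mimic → 51 − 14.5 × 2.1 = 20.55. IC holds (31 ≥ 20.55).
2 of 2 constraints hold, so this is a separating equilibrium.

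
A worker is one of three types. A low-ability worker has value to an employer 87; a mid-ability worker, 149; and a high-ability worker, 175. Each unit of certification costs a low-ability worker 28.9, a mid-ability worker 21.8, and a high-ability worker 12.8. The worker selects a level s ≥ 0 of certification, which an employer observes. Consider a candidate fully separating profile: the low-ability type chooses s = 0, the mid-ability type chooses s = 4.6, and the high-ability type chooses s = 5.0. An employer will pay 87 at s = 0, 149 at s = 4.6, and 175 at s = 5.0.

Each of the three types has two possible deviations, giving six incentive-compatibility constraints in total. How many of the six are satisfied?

Low-ability (own payoff 87): to s=4.6 gives 149 − 28.9×4.6 = 16.06 → no gain ✓; to s=5.0 gives 175 − 28.9×5.0 = 30.5 → no gain ✓.
High-ability (own payoff 175 − 12.8×5.0 = 111): to s=0 gives 87 → no gain ✓; to s=4.6 gives 149 − 12.8×4.6 = 90.12 → no gain ✓.
Mid-ability (own payoff 149 − 21.8×4.6 = 48.72): to s=0 gives 87 → profitable ✗; to s=5.0 gives 175 − 21.8×5.0 = 66 → profitable ✗.
4 of the 6 constraints hold; not an equilibrium.

4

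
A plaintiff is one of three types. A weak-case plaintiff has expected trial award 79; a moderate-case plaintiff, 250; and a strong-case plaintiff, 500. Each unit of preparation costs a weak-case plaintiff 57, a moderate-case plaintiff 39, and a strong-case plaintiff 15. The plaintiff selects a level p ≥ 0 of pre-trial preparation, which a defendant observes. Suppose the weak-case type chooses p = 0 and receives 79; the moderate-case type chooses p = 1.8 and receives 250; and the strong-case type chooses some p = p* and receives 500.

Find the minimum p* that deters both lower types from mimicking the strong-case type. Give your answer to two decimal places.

8.21

Weak-case type (on-path payoff 79) won't mimic when 79 ≥ 500 − 57·p*, i.e. p* ≥ 7.39.
Moderate-case type (on-path payoff 250 − 39×1.8 = 179.8) won't mimic when 179.8 ≥ 500 − 39·p*, i.e. p* ≥ 8.21.
Both must hold, so p* = max(7.39, 8.21) = 8.21. The moderate-case type's constraint binds.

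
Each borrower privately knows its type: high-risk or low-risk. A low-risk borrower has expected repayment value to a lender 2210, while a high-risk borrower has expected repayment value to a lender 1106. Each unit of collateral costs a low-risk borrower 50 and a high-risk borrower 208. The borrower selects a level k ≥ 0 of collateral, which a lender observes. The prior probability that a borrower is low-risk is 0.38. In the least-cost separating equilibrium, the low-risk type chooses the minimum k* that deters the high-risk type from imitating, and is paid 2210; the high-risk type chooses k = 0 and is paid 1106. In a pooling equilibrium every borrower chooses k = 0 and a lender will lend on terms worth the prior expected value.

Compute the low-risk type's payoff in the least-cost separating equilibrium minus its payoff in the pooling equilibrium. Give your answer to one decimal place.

419.1

Least-cost separating signal: k* solves 1106 = 2210 − 208·k*, so k* = (2210 − 1106)/208 ≈ 5.3077.
Low-risk type's separating payoff: 2210 − 50 × k* = 2210 − 50 × (2210 − 1106)/208 = 2210 − 55200/208 ≈ 1944.615.
Pooling payoff: 0.38 × 2210 + 0.62 × 1106 = 1525.52.
Difference: 1944.615 − 1525.52 = 419.095, i.e. 419.1 to one decimal place.
The low-risk type prefers to separate.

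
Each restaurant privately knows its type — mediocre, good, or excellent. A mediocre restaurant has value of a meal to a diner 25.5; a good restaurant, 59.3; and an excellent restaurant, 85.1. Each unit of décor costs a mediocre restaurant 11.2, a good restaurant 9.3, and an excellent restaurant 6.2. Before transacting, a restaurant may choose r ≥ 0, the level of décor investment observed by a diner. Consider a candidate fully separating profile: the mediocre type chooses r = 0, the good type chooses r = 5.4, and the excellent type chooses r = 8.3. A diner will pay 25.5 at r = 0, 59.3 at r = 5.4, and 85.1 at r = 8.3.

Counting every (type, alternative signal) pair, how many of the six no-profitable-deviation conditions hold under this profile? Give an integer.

5

Good (own payoff 59.3 − 9.3×5.4 = 9.08): to r=0 gives 25.5 → profitable ✗; to r=8.3 gives 85.1 − 9.3×8.3 = 7.91 → no gain ✓.
Excellent (own payoff 85.1 − 6.2×8.3 = 33.64): to r=0 gives 25.5 → no gain ✓; to r=5.4 gives 59.3 − 6.2×5.4 = 25.82 → no gain ✓.
Mediocre (own payoff 25.5): to r=5.4 gives 59.3 − 11.2×5.4 = -1.18 → no gain ✓; to r=8.3 gives 85.1 − 11.2×8.3 = -7.86 → no gain ✓.
5 of the 6 constraints hold; not an equilibrium.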